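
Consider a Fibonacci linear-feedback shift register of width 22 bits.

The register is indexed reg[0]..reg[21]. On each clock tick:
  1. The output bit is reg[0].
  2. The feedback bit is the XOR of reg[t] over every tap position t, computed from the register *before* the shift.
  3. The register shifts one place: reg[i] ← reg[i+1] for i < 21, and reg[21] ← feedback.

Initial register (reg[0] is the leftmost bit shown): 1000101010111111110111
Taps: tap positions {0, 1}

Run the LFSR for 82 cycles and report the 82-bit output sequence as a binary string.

1000101010111111110111100111111100000001100010100000010000001010011110000011000001

step | reg (before) | out | fb
   0 | 1000101010111111110111 | 1 | 1
   1 | 0001010101111111101111 | 0 | 0
   2 | 0010101011111111011110 | 0 | 0
   3 | 0101010111111110111100 | 0 | 1
   4 | 1010101111111101111001 | 1 | 1
   5 | 0101011111111011110011 | 0 | 1
   6 | 1010111111110111100111 | 1 | 1
   7 | 0101111111101111001111 | 0 | 1
   8 | 1011111111011110011111 | 1 | 1
   9 | 0111111110111100111111 | 0 | 1
  10 | 1111111101111001111111 | 1 | 0
  11 | 1111111011110011111110 | 1 | 0
  12 | 1111110111100111111100 | 1 | 0
  13 | 1111101111001111111000 | 1 | 0
  14 | 1111011110011111110000 | 1 | 0
  15 | 1110111100111111100000 | 1 | 0
  16 | 1101111001111111000000 | 1 | 0
  17 | 1011110011111110000000 | 1 | 1
  18 | 0111100111111100000001 | 0 | 1
  19 | 1111001111111000000011 | 1 | 0
  20 | 1110011111110000000110 | 1 | 0
  21 | 1100111111100000001100 | 1 | 0
  22 | 1001111111000000011000 | 1 | 1
  23 | 0011111110000000110001 | 0 | 0
  24 | 0111111100000001100010 | 0 | 1
  25 | 1111111000000011000101 | 1 | 0
  26 | 1111110000000110001010 | 1 | 0
  27 | 1111100000001100010100 | 1 | 0
  28 | 1111000000011000101000 | 1 | 0
  29 | 1110000000110001010000 | 1 | 0
  30 | 1100000001100010100000 | 1 | 0
  31 | 1000000011000101000000 | 1 | 1
  32 | 0000000110001010000001 | 0 | 0
  33 | 0000001100010100000010 | 0 | 0
  34 | 0000011000101000000100 | 0 | 0
  35 | 0000110001010000001000 | 0 | 0
  36 | 0001100010100000010000 | 0 | 0
  37 | 0011000101000000100000 | 0 | 0
  38 | 0110001010000001000000 | 0 | 1
  39 | 1100010100000010000001 | 1 | 0
  40 | 1000101000000100000010 | 1 | 1
  41 | 0001010000001000000101 | 0 | 0
  42 | 0010100000010000001010 | 0 | 0
  43 | 0101000000100000010100 | 0 | 1
  44 | 1010000001000000101001 | 1 | 1
  45 | 0100000010000001010011 | 0 | 1
  46 | 1000000100000010100111 | 1 | 1
  47 | 0000001000000101001111 | 0 | 0
  48 | 0000010000001010011110 | 0 | 0
  49 | 0000100000010100111100 | 0 | 0
  50 | 0001000000101001111000 | 0 | 0
  51 | 0010000001010011110000 | 0 | 0
  52 | 0100000010100111100000 | 0 | 1
  53 | 1000000101001111000001 | 1 | 1
  54 | 0000001010011110000011 | 0 | 0
  55 | 0000010100111100000110 | 0 | 0
  56 | 0000101001111000001100 | 0 | 0
  57 | 0001010011110000011000 | 0 | 0
  58 | 0010100111100000110000 | 0 | 0
  59 | 0101001111000001100000 | 0 | 1
  60 | 1010011110000011000001 | 1 | 1
  61 | 0100111100000110000011 | 0 | 1
  62 | 1001111000001100000111 | 1 | 1
  63 | 0011110000011000001111 | 0 | 0
  64 | 0111100000110000011110 | 0 | 1
  65 | 1111000001100000111101 | 1 | 0
  66 | 1110000011000001111010 | 1 | 0
  67 | 1100000110000011110100 | 1 | 0
  68 | 1000001100000111101000 | 1 | 1
  69 | 0000011000001111010001 | 0 | 0
  70 | 0000110000011110100010 | 0 | 0
  71 | 0001100000111101000100 | 0 | 0
  72 | 0011000001111010001000 | 0 | 0
  73 | 0110000011110100010000 | 0 | 1
  74 | 1100000111101000100001 | 1 | 0
  75 | 1000001111010001000010 | 1 | 1
  76 | 0000011110100010000101 | 0 | 0
  77 | 0000111101000100001010 | 0 | 0
  78 | 0001111010001000010100 | 0 | 0
  79 | 0011110100010000101000 | 0 | 0
  80 | 0111101000100001010000 | 0 | 1
  81 | 1111010001000010100001 | 1 | 0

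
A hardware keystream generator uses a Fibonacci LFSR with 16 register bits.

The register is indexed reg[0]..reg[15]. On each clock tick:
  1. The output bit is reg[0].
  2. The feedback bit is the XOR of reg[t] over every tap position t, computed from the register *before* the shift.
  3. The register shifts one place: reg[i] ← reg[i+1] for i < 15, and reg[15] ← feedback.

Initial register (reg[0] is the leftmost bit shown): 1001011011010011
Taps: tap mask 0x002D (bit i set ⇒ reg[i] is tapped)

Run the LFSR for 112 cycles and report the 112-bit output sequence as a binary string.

k : reg_k → out_k, fb_k
0: 1001011011010011 → 1, fb=1
1: 0010110110100111 → 0, fb=0
2: 0101101101001110 → 0, fb=1
3: 1011011010011101 → 1, fb=0
4: 0110110100111010 → 0, fb=0
5: 1101101001110100 → 1, fb=0
6: 1011010011101000 → 1, fb=0
7: 0110100111010000 → 0, fb=1
8: 1101001110100001 → 1, fb=0
9: 1010011101000010 → 1, fb=1
10: 0100111010000101 → 0, fb=1
11: 1001110100001011 → 1, fb=1
12: 0011101000010111 → 0, fb=0
13: 0111010000101110 → 0, fb=1
14: 1110100001011101 → 1, fb=0
15: 1101000010111010 → 1, fb=0
16: 1010000101110100 → 1, fb=0
17: 0100001011101000 → 0, fb=0
18: 1000010111010000 → 1, fb=0
19: 0000101110100000 → 0, fb=0
20: 0001011101000000 → 0, fb=0
21: 0010111010000000 → 0, fb=0
22: 0101110100000000 → 0, fb=0
23: 1011101000000000 → 1, fb=1
24: 0111010000000001 → 0, fb=1
25: 1110100000000011 → 1, fb=0
26: 1101000000000110 → 1, fb=0
27: 1010000000001100 → 1, fb=0
28: 0100000000011000 → 0, fb=0
29: 1000000000110000 → 1, fb=1
30: 0000000001100001 → 0, fb=0
31: 0000000011000010 → 0, fb=0
32: 0000000110000100 → 0, fb=0
33: 0000001100001000 → 0, fb=0
34: 0000011000010000 → 0, fb=1
35: 0000110000100001 → 0, fb=1
36: 0001100001000011 → 0, fb=1
37: 0011000010000111 → 0, fb=0
38: 0110000100001110 → 0, fb=1
39: 1100001000011101 → 1, fb=1
40: 1000010000111011 → 1, fb=0
41: 0000100001110110 → 0, fb=0
42: 0001000011101100 → 0, fb=1
43: 0010000111011001 → 0, fb=1
44: 0100001110110011 → 0, fb=0
45: 1000011101100110 → 1, fb=0
46: 0000111011001100 → 0, fb=1
47: 0001110110011001 → 0, fb=0
48: 0011101100110010 → 0, fb=0
49: 0111011001100100 → 0, fb=1
50: 1110110011001001 → 1, fb=1
51: 1101100110010011 → 1, fb=0
52: 1011001100100110 → 1, fb=1
53: 0110011001001101 → 0, fb=0
54: 1100110010011010 → 1, fb=0
55: 1001100100110100 → 1, fb=0
56: 0011001001101000 → 0, fb=0
57: 0110010011010000 → 0, fb=0
58: 1100100110100000 → 1, fb=1
59: 1001001101000001 → 1, fb=0
60: 0010011010000010 → 0, fb=0
61: 0100110100000100 → 0, fb=1
62: 1001101000001001 → 1, fb=0
63: 0011010000010010 → 0, fb=1
64: 0110100000100101 → 0, fb=1
65: 1101000001001011 → 1, fb=0
66: 1010000010010110 → 1, fb=0
67: 0100000100101100 → 0, fb=0
68: 1000001001011000 → 1, fb=1
69: 0000010010110001 → 0, fb=1
70: 0000100101100011 → 0, fb=0
71: 0001001011000110 → 0, fb=1
72: 0010010110001101 → 0, fb=0
73: 0100101100011010 → 0, fb=0
74: 1001011000110100 → 1, fb=1
75: 0010110001101001 → 0, fb=0
76: 0101100011010010 → 0, fb=1
77: 1011000110100101 → 1, fb=1
78: 0110001101001011 → 0, fb=1
79: 1100011010010111 → 1, fb=0
80: 1000110100101110 → 1, fb=0
81: 0001101001011100 → 0, fb=1
82: 0011010010111001 → 0, fb=1
83: 0110100101110011 → 0, fb=1
84: 1101001011100111 → 1, fb=0
85: 1010010111001110 → 1, fb=1
86: 0100101110011101 → 0, fb=0
87: 1001011100111010 → 1, fb=1
88: 0010111001110101 → 0, fb=0
89: 0101110011101010 → 0, fb=0
90: 1011100111010100 → 1, fb=1
91: 0111001110101001 → 0, fb=0
92: 1110011101010010 → 1, fb=1
93: 1100111010100101 → 1, fb=0
94: 1001110101001010 → 1, fb=1
95: 0011101010010101 → 0, fb=0
96: 0111010100101010 → 0, fb=1
97: 1110101001010101 → 1, fb=0
98: 1101010010101010 → 1, fb=1
99: 1010100101010101 → 1, fb=0
100: 0101001010101010 → 0, fb=1
101: 1010010101010101 → 1, fb=1
102: 0100101010101011 → 0, fb=0
103: 1001010101010110 → 1, fb=1
104: 0010101010101101 → 0, fb=1
105: 0101010101011011 → 0, fb=0
106: 1010101010110110 → 1, fb=0
107: 0101010101101100 → 0, fb=0
108: 1010101011011000 → 1, fb=0
109: 0101010110110000 → 0, fb=0
110: 1010101101100000 → 1, fb=0
111: 0101011011000000 → 0, fb=0

1001011011010011101000010111010000000001100001000011101100110010011010000010010110001101001011100111010100101010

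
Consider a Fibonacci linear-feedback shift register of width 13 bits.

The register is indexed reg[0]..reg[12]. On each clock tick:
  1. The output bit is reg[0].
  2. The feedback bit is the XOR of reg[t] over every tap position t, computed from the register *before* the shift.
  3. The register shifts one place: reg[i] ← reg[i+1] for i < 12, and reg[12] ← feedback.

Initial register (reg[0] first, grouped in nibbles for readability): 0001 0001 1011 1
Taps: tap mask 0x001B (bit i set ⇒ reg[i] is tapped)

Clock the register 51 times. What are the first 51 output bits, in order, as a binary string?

000100011011110100100111111000010100100111101000010

tick  register→output (feedback)
  0  0001000110111→0 (1)
  1  0010001101111→0 (0)
  2  0100011011110→0 (1)
  3  1000110111101→1 (0)
  4  0001101111010→0 (0)
  5  0011011110100→0 (1)
  6  0110111101001→0 (0)
  7  1101111010010→1 (0)
  8  1011110100100→1 (1)
  9  0111101001001→0 (1)
 10  1111010010011→1 (1)
 11  1110100100111→1 (1)
 12  1101001001111→1 (1)
 13  1010010011111→1 (1)
 14  0100100111111→0 (0)
 15  1001001111110→1 (0)
 16  0010011111100→0 (0)
 17  0100111111000→0 (0)
 18  1001111110000→1 (1)
 19  0011111100001→0 (0)
 20  0111111000010→0 (1)
 21  1111110000101→1 (0)
 22  1111100001010→1 (0)
 23  1111000010100→1 (1)
 24  1110000101001→1 (0)
 25  1100001010010→1 (0)
 26  1000010100100→1 (1)
 27  0000101001001→0 (1)
 28  0001010010011→0 (1)
 29  0010100100111→0 (1)
 30  0101001001111→0 (0)
 31  1010010011110→1 (1)
 32  0100100111101→0 (0)
 33  1001001111010→1 (0)
 34  0010011110100→0 (0)
 35  0100111101000→0 (0)
 36  1001111010000→1 (1)
 37  0011110100001→0 (0)
 38  0111101000010→0 (1)
 39  1111010000101→1 (1)
 40  1110100001011→1 (1)
 41  1101000010111→1 (1)
 42  1010000101111→1 (1)
 43  0100001011111→0 (1)
 44  1000010111111→1 (1)
 45  0000101111111→0 (1)
 46  0001011111111→0 (1)
 47  0010111111111→0 (1)
 48  0101111111111→0 (1)
 49  1011111111111→1 (1)
 50  0111111111111→0 (1)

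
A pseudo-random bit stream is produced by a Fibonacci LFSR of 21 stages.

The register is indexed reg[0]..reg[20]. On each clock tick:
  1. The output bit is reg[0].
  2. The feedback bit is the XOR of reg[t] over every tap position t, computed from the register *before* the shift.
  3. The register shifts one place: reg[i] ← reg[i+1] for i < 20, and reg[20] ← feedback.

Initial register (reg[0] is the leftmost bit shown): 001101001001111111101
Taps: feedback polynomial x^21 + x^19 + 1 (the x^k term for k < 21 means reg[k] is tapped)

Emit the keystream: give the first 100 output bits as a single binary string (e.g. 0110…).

0011010010011111111010110111101001100110111000110001011010010011111000001001000010110011111110100000

tick  register→output (feedback)
  0  001101001001111111101→0 (0)
  1  011010010011111111010→0 (1)
  2  110100100111111110101→1 (1)
  3  101001001111111101011→1 (0)
  4  010010011111111010110→0 (1)
  5  100100111111110101101→1 (1)
  6  001001111111101011011→0 (1)
  7  010011111111010110111→0 (1)
  8  100111111110101101111→1 (0)
  9  001111111101011011110→0 (1)
 10  011111111010110111101→0 (0)
 11  111111110101101111010→1 (0)
 12  111111101011011110100→1 (1)
 13  111111010110111101001→1 (1)
 14  111110101101111010011→1 (0)
 15  111101011011110100110→1 (0)
 16  111010110111101001100→1 (1)
 17  110101101111010011001→1 (1)
 18  101011011110100110011→1 (0)
 19  010110111101001100110→0 (1)
 20  101101111010011001101→1 (1)
 21  011011110100110011011→0 (1)
 22  110111101001100110111→1 (0)
 23  101111010011001101110→1 (0)
 24  011110100110011011100→0 (0)
 25  111101001100110111000→1 (1)
 26  111010011001101110001→1 (1)
 27  110100110011011100011→1 (0)
 28  101001100110111000110→1 (0)
 29  010011001101110001100→0 (0)
 30  100110011011100011000→1 (1)
 31  001100110111000110001→0 (0)
 32  011001101110001100010→0 (1)
 33  110011011100011000101→1 (1)
 34  100110111000110001011→1 (0)
 35  001101110001100010110→0 (1)
 36  011011100011000101101→0 (0)
 37  110111000110001011010→1 (0)
 38  101110001100010110100→1 (1)
 39  011100011000101101001→0 (0)
 40  111000110001011010010→1 (0)
 41  110001100010110100100→1 (1)
 42  100011000101101001001→1 (1)
 43  000110001011010010011→0 (1)
 44  001100010110100100111→0 (1)
 45  011000101101001001111→0 (1)
 46  110001011010010011111→1 (0)
 47  100010110100100111110→1 (0)
 48  000101101001001111100→0 (0)
 49  001011010010011111000→0 (0)
 50  010110100100111110000→0 (0)
 51  101101001001111100000→1 (1)
 52  011010010011111000001→0 (0)
 53  110100100111110000010→1 (0)
 54  101001001111100000100→1 (1)
 55  010010011111000001001→0 (0)
 56  100100111110000010010→1 (0)
 57  001001111100000100100→0 (0)
 58  010011111000001001000→0 (0)
 59  100111110000010010000→1 (1)
 60  001111100000100100001→0 (0)
 61  011111000001001000010→0 (1)
 62  111110000010010000101→1 (1)
 63  111100000100100001011→1 (0)
 64  111000001001000010110→1 (0)
 65  110000010010000101100→1 (1)
 66  100000100100001011001→1 (1)
 67  000001001000010110011→0 (1)
 68  000010010000101100111→0 (1)
 69  000100100001011001111→0 (1)
 70  001001000010110011111→0 (1)
 71  010010000101100111111→0 (1)
 72  100100001011001111111→1 (0)
 73  001000010110011111110→0 (1)
 74  010000101100111111101→0 (0)
 75  100001011001111111010→1 (0)
 76  000010110011111110100→0 (0)
 77  000101100111111101000→0 (0)
 78  001011001111111010000→0 (0)
 79  010110011111110100000→0 (0)
 80  101100111111101000000→1 (1)
 81  011001111111010000001→0 (0)
 82  110011111110100000010→1 (0)
 83  100111111101000000100→1 (1)
 84  001111111010000001001→0 (0)
 85  011111110100000010010→0 (1)
 86  111111101000000100101→1 (1)
 87  111111010000001001011→1 (0)
 88  111110100000010010110→1 (0)
 89  111101000000100101100→1 (1)
 90  111010000001001011001→1 (1)
 91  110100000010010110011→1 (0)
 92  101000000100101100110→1 (0)
 93  010000001001011001100→0 (0)
 94  100000010010110011000→1 (1)
 95  000000100101100110001→0 (0)
 96  000001001011001100010→0 (1)
 97  000010010110011000101→0 (0)
 98  000100101100110001010→0 (1)
 99  001001011001100010101→0 (0)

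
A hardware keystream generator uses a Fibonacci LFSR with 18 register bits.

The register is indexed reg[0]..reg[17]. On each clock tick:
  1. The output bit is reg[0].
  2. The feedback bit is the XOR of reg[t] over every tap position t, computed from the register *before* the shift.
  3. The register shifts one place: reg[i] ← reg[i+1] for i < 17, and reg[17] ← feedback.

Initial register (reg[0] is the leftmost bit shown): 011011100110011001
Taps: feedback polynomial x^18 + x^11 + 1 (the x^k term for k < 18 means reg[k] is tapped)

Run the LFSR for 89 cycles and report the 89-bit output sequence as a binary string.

k : reg_k → out_k, fb_k
0: 011011100110011001 → 0, fb=0
1: 110111001100110010 → 1, fb=1
2: 101110011001100101 → 1, fb=0
3: 011100110011001010 → 0, fb=1
4: 111001100110010101 → 1, fb=1
5: 110011001100101011 → 1, fb=1
6: 100110011001010111 → 1, fb=0
7: 001100110010101110 → 0, fb=0
8: 011001100101011100 → 0, fb=1
9: 110011001010111001 → 1, fb=1
10: 100110010101110011 → 1, fb=0
11: 001100101011100110 → 0, fb=1
12: 011001010111001101 → 0, fb=1
13: 110010101110011011 → 1, fb=1
14: 100101011100110111 → 1, fb=1
15: 001010111001101111 → 0, fb=1
16: 010101110011011111 → 0, fb=1
17: 101011100110111111 → 1, fb=1
18: 010111001101111111 → 0, fb=1
19: 101110011011111111 → 1, fb=0
20: 011100110111111110 → 0, fb=1
21: 111001101111111101 → 1, fb=0
22: 110011011111111010 → 1, fb=0
23: 100110111111110100 → 1, fb=0
24: 001101111111101000 → 0, fb=1
25: 011011111111010001 → 0, fb=1
26: 110111111110100011 → 1, fb=1
27: 101111111101000111 → 1, fb=0
28: 011111111010001110 → 0, fb=0
29: 111111110100011100 → 1, fb=1
30: 111111101000111001 → 1, fb=1
31: 111111010001110011 → 1, fb=0
32: 111110100011100110 → 1, fb=0
33: 111101000111001100 → 1, fb=0
34: 111010001110011000 → 1, fb=1
35: 110100011100110001 → 1, fb=1
36: 101000111001100011 → 1, fb=0
37: 010001110011000110 → 0, fb=1
38: 100011100110001101 → 1, fb=1
39: 000111001100011011 → 0, fb=0
40: 001110011000110110 → 0, fb=0
41: 011100110001101100 → 0, fb=1
42: 111001100011011001 → 1, fb=0
43: 110011000110110010 → 1, fb=1
44: 100110001101100101 → 1, fb=0
45: 001100011011001010 → 0, fb=1
46: 011000110110010101 → 0, fb=0
47: 110001101100101010 → 1, fb=1
48: 100011011001010101 → 1, fb=0
49: 000110110010101010 → 0, fb=0
50: 001101100101010100 → 0, fb=1
51: 011011001010101001 → 0, fb=0
52: 110110010101010010 → 1, fb=0
53: 101100101010100100 → 1, fb=1
54: 011001010101001001 → 0, fb=1
55: 110010101010010011 → 1, fb=1
56: 100101010100100111 → 1, fb=1
57: 001010101001001111 → 0, fb=1
58: 010101010010011111 → 0, fb=0
59: 101010100100111110 → 1, fb=1
60: 010101001001111101 → 0, fb=1
61: 101010010011111011 → 1, fb=0
62: 010100100111110110 → 0, fb=1
63: 101001001111101101 → 1, fb=0
64: 010010011111011010 → 0, fb=1
65: 100100111110110101 → 1, fb=1
66: 001001111101101011 → 0, fb=1
67: 010011111011010111 → 0, fb=1
68: 100111110110101111 → 1, fb=1
69: 001111101101011111 → 0, fb=1
70: 011111011010111111 → 0, fb=0
71: 111110110101111110 → 1, fb=0
72: 111101101011111100 → 1, fb=0
73: 111011010111111000 → 1, fb=0
74: 110110101111110000 → 1, fb=0
75: 101101011111100000 → 1, fb=0
76: 011010111111000000 → 0, fb=1
77: 110101111110000001 → 1, fb=1
78: 101011111100000011 → 1, fb=1
79: 010111111000000111 → 0, fb=0
80: 101111110000001110 → 1, fb=1
81: 011111100000011101 → 0, fb=0
82: 111111000000111010 → 1, fb=1
83: 111110000001110101 → 1, fb=0
84: 111100000011101010 → 1, fb=0
85: 111000000111010100 → 1, fb=0
86: 110000001110101000 → 1, fb=1
87: 100000011101010001 → 1, fb=0
88: 000000111010100010 → 0, fb=0

01101110011001100101011100110111111110100011100110001101100101010100100111110110101111110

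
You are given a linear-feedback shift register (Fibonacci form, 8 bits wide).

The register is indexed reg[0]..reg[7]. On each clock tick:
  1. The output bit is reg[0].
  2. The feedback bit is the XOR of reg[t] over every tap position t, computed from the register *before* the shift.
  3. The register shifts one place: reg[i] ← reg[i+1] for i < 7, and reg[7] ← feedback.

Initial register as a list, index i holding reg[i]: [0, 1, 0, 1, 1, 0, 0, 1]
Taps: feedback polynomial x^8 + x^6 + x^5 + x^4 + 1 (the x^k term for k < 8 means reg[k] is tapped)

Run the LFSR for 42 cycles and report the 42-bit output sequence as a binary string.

010110011001011111101111001101110111001010

step | reg (before) | out | fb
   0 | 01011001 | 0 | 1
   1 | 10110011 | 1 | 0
   2 | 01100110 | 0 | 0
   3 | 11001100 | 1 | 1
   4 | 10011001 | 1 | 0
   5 | 00110010 | 0 | 1
   6 | 01100101 | 0 | 1
   7 | 11001011 | 1 | 1
   8 | 10010111 | 1 | 1
   9 | 00101111 | 0 | 1
  10 | 01011111 | 0 | 1
  11 | 10111111 | 1 | 0
  12 | 01111110 | 0 | 1
  13 | 11111101 | 1 | 1
  14 | 11111011 | 1 | 1
  15 | 11110111 | 1 | 1
  16 | 11101111 | 1 | 0
  17 | 11011110 | 1 | 0
  18 | 10111100 | 1 | 1
  19 | 01111001 | 0 | 1
  20 | 11110011 | 1 | 0
  21 | 11100110 | 1 | 1
  22 | 11001101 | 1 | 1
  23 | 10011011 | 1 | 1
  24 | 00110111 | 0 | 0
  25 | 01101110 | 0 | 1
  26 | 11011101 | 1 | 1
  27 | 10111011 | 1 | 1
  28 | 01110111 | 0 | 0
  29 | 11101110 | 1 | 0
  30 | 11011100 | 1 | 1
  31 | 10111001 | 1 | 0
  32 | 01110010 | 0 | 1
  33 | 11100101 | 1 | 0
  34 | 11001010 | 1 | 1
  35 | 10010101 | 1 | 0
  36 | 00101010 | 0 | 0
  37 | 01010100 | 0 | 1
  38 | 10101001 | 1 | 0
  39 | 01010010 | 0 | 1
  40 | 10100101 | 1 | 0
  41 | 01001010 | 0 | 0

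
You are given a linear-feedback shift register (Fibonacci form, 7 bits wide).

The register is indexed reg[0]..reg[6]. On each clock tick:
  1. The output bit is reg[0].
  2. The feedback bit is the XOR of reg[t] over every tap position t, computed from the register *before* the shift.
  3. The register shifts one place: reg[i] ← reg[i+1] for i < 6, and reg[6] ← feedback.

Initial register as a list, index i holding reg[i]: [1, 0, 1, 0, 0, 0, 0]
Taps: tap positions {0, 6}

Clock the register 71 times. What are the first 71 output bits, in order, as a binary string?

step | reg (before) | out | fb
   0 | 1010000 | 1 | 1
   1 | 0100001 | 0 | 1
   2 | 1000011 | 1 | 0
   3 | 0000110 | 0 | 0
   4 | 0001100 | 0 | 0
   5 | 0011000 | 0 | 0
   6 | 0110000 | 0 | 0
   7 | 1100000 | 1 | 1
   8 | 1000001 | 1 | 0
   9 | 0000010 | 0 | 0
  10 | 0000100 | 0 | 0
  11 | 0001000 | 0 | 0
  12 | 0010000 | 0 | 0
  13 | 0100000 | 0 | 0
  14 | 1000000 | 1 | 1
  15 | 0000001 | 0 | 1
  16 | 0000011 | 0 | 1
  17 | 0000111 | 0 | 1
  18 | 0001111 | 0 | 1
  19 | 0011111 | 0 | 1
  20 | 0111111 | 0 | 1
  21 | 1111111 | 1 | 0
  22 | 1111110 | 1 | 1
  23 | 1111101 | 1 | 0
  24 | 1111010 | 1 | 1
  25 | 1110101 | 1 | 0
  26 | 1101010 | 1 | 1
  27 | 1010101 | 1 | 0
  28 | 0101010 | 0 | 0
  29 | 1010100 | 1 | 1
  30 | 0101001 | 0 | 1
  31 | 1010011 | 1 | 0
  32 | 0100110 | 0 | 0
  33 | 1001100 | 1 | 1
  34 | 0011001 | 0 | 1
  35 | 0110011 | 0 | 1
  36 | 1100111 | 1 | 0
  37 | 1001110 | 1 | 1
  38 | 0011101 | 0 | 1
  39 | 0111011 | 0 | 1
  40 | 1110111 | 1 | 0
  41 | 1101110 | 1 | 1
  42 | 1011101 | 1 | 0
  43 | 0111010 | 0 | 0
  44 | 1110100 | 1 | 1
  45 | 1101001 | 1 | 0
  46 | 1010010 | 1 | 1
  47 | 0100101 | 0 | 1
  48 | 1001011 | 1 | 0
  49 | 0010110 | 0 | 0
  50 | 0101100 | 0 | 0
  51 | 1011000 | 1 | 1
  52 | 0110001 | 0 | 1
  53 | 1100011 | 1 | 0
  54 | 1000110 | 1 | 1
  55 | 0001101 | 0 | 1
  56 | 0011011 | 0 | 1
  57 | 0110111 | 0 | 1
  58 | 1101111 | 1 | 0
  59 | 1011110 | 1 | 1
  60 | 0111101 | 0 | 1
  61 | 1111011 | 1 | 0
  62 | 1110110 | 1 | 1
  63 | 1101101 | 1 | 0
  64 | 1011010 | 1 | 1
  65 | 0110101 | 0 | 1
  66 | 1101011 | 1 | 0
  67 | 1010110 | 1 | 1
  68 | 0101101 | 0 | 1
  69 | 1011011 | 1 | 0
  70 | 0110110 | 0 | 0

10100001100000100000011111110101010011001110111010010110001101111011010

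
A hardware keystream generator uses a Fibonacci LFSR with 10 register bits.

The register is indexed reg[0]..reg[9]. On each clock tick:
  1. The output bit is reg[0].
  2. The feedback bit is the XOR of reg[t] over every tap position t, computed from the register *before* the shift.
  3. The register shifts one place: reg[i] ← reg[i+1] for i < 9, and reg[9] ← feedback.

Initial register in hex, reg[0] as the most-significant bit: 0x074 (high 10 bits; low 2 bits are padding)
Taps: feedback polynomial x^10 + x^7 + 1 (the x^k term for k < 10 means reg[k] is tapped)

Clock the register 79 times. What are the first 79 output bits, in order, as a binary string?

0000011101101100010100010011001000001101001001111011111000101010110100001010000

k : reg_k → out_k, fb_k
0: 0000011101 → 0, fb=1
1: 0000111011 → 0, fb=0
2: 0001110110 → 0, fb=1
3: 0011101101 → 0, fb=1
4: 0111011011 → 0, fb=0
5: 1110110110 → 1, fb=0
6: 1101101100 → 1, fb=0
7: 1011011000 → 1, fb=1
8: 0110110001 → 0, fb=0
9: 1101100010 → 1, fb=1
10: 1011000101 → 1, fb=0
11: 0110001010 → 0, fb=0
12: 1100010100 → 1, fb=0
13: 1000101000 → 1, fb=1
14: 0001010001 → 0, fb=0
15: 0010100010 → 0, fb=0
16: 0101000100 → 0, fb=1
17: 1010001001 → 1, fb=1
18: 0100010011 → 0, fb=0
19: 1000100110 → 1, fb=0
20: 0001001100 → 0, fb=1
21: 0010011001 → 0, fb=0
22: 0100110010 → 0, fb=0
23: 1001100100 → 1, fb=0
24: 0011001000 → 0, fb=0
25: 0110010000 → 0, fb=0
26: 1100100000 → 1, fb=1
27: 1001000001 → 1, fb=1
28: 0010000011 → 0, fb=0
29: 0100000110 → 0, fb=1
30: 1000001101 → 1, fb=0
31: 0000011010 → 0, fb=0
32: 0000110100 → 0, fb=1
33: 0001101001 → 0, fb=0
34: 0011010010 → 0, fb=0
35: 0110100100 → 0, fb=1
36: 1101001001 → 1, fb=1
37: 1010010011 → 1, fb=1
38: 0100100111 → 0, fb=1
39: 1001001111 → 1, fb=0
40: 0010011110 → 0, fb=1
41: 0100111101 → 0, fb=1
42: 1001111011 → 1, fb=1
43: 0011110111 → 0, fb=1
44: 0111101111 → 0, fb=1
45: 1111011111 → 1, fb=0
46: 1110111110 → 1, fb=0
47: 1101111100 → 1, fb=0
48: 1011111000 → 1, fb=1
49: 0111110001 → 0, fb=0
50: 1111100010 → 1, fb=1
51: 1111000101 → 1, fb=0
52: 1110001010 → 1, fb=1
53: 1100010101 → 1, fb=0
54: 1000101010 → 1, fb=1
55: 0001010101 → 0, fb=1
56: 0010101011 → 0, fb=0
57: 0101010110 → 0, fb=1
58: 1010101101 → 1, fb=0
59: 0101011010 → 0, fb=0
60: 1010110100 → 1, fb=0
61: 0101101000 → 0, fb=0
62: 1011010000 → 1, fb=1
63: 0110100001 → 0, fb=0
64: 1101000010 → 1, fb=1
65: 1010000101 → 1, fb=0
66: 0100001010 → 0, fb=0
67: 1000010100 → 1, fb=0
68: 0000101000 → 0, fb=0
69: 0001010000 → 0, fb=0
70: 0010100000 → 0, fb=0
71: 0101000000 → 0, fb=0
72: 1010000000 → 1, fb=1
73: 0100000001 → 0, fb=0
74: 1000000010 → 1, fb=1
75: 0000000101 → 0, fb=1
76: 0000001011 → 0, fb=0
77: 0000010110 → 0, fb=1
78: 0000101101 → 0, fb=1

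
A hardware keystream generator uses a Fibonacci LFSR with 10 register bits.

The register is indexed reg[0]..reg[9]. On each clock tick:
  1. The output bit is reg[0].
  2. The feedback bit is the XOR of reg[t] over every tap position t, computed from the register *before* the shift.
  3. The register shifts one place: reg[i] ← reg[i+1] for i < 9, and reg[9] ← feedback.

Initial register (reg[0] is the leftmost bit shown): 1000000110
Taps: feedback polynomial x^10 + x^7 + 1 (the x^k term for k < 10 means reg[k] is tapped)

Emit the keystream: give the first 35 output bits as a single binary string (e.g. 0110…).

10000001100100100010000010011011010

k : reg_k → out_k, fb_k
0: 1000000110 → 1, fb=0
1: 0000001100 → 0, fb=1
2: 0000011001 → 0, fb=0
3: 0000110010 → 0, fb=0
4: 0001100100 → 0, fb=1
5: 0011001001 → 0, fb=0
6: 0110010010 → 0, fb=0
7: 1100100100 → 1, fb=0
8: 1001001000 → 1, fb=1
9: 0010010001 → 0, fb=0
10: 0100100010 → 0, fb=0
11: 1001000100 → 1, fb=0
12: 0010001000 → 0, fb=0
13: 0100010000 → 0, fb=0
14: 1000100000 → 1, fb=1
15: 0001000001 → 0, fb=0
16: 0010000010 → 0, fb=0
17: 0100000100 → 0, fb=1
18: 1000001001 → 1, fb=1
19: 0000010011 → 0, fb=0
20: 0000100110 → 0, fb=1
21: 0001001101 → 0, fb=1
22: 0010011011 → 0, fb=0
23: 0100110110 → 0, fb=1
24: 1001101101 → 1, fb=0
25: 0011011010 → 0, fb=0
26: 0110110100 → 0, fb=1
27: 1101101001 → 1, fb=1
28: 1011010011 → 1, fb=1
29: 0110100111 → 0, fb=1
30: 1101001111 → 1, fb=0
31: 1010011110 → 1, fb=0
32: 0100111100 → 0, fb=1
33: 1001111001 → 1, fb=1
34: 0011110011 → 0, fb=0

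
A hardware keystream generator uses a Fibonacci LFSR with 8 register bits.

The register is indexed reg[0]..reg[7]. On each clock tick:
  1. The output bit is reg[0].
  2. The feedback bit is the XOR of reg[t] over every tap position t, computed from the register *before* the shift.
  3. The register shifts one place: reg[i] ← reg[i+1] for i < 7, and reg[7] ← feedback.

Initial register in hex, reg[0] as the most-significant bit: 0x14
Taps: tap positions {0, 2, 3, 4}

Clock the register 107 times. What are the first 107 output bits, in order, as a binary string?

00010100101010011101110110011110111111010011001101010001100000111010101011111001010000100111111110000101111

tick  register→output (feedback)
  0  00010100→0 (1)
  1  00101001→0 (0)
  2  01010010→0 (1)
  3  10100101→1 (0)
  4  01001010→0 (1)
  5  10010101→1 (0)
  6  00101010→0 (0)
  7  01010100→0 (1)
  8  10101001→1 (1)
  9  01010011→0 (1)
 10  10100111→1 (0)
 11  01001110→0 (1)
 12  10011101→1 (1)
 13  00111011→0 (1)
 14  01110111→0 (0)
 15  11101110→1 (1)
 16  11011101→1 (1)
 17  10111011→1 (0)
 18  01110110→0 (0)
 19  11101100→1 (1)
 20  11011001→1 (1)
 21  10110011→1 (1)
 22  01100111→0 (1)
 23  11001111→1 (0)
 24  10011110→1 (1)
 25  00111101→0 (1)
 26  01111011→0 (1)
 27  11110111→1 (1)
 28  11101111→1 (1)
 29  11011111→1 (1)
 30  10111111→1 (0)
 31  01111110→0 (1)
 32  11111101→1 (0)
 33  11111010→1 (0)
 34  11110100→1 (1)
 35  11101001→1 (1)
 36  11010011→1 (0)
 37  10100110→1 (0)
 38  01001100→0 (1)
 39  10011001→1 (1)
 40  00110011→0 (0)
 41  01100110→0 (1)
 42  11001101→1 (0)
 43  10011010→1 (1)
 44  00110101→0 (0)
 45  01101010→0 (0)
 46  11010100→1 (0)
 47  10101000→1 (1)
 48  01010001→0 (1)
 49  10100011→1 (0)
 50  01000110→0 (0)
 51  10001100→1 (0)
 52  00011000→0 (0)
 53  00110000→0 (0)
 54  01100000→0 (1)
 55  11000001→1 (1)
 56  10000011→1 (1)
 57  00000111→0 (0)
 58  00001110→0 (1)
 59  00011101→0 (0)
 60  00111010→0 (1)
 61  01110101→0 (0)
 62  11101010→1 (1)
 63  11010101→1 (0)
 64  10101010→1 (1)
 65  01010101→0 (1)
 66  10101011→1 (1)
 67  01010111→0 (1)
 68  10101111→1 (1)
 69  01011111→0 (0)
 70  10111110→1 (0)
 71  01111100→0 (1)
 72  11111001→1 (0)
 73  11110010→1 (1)
 74  11100101→1 (0)
 75  11001010→1 (0)
 76  10010100→1 (0)
 77  00101000→0 (0)
 78  01010000→0 (1)
 79  10100001→1 (0)
 80  01000010→0 (0)
 81  10000100→1 (1)
 82  00001001→0 (1)
 83  00010011→0 (1)
 84  00100111→0 (1)
 85  01001111→0 (1)
 86  10011111→1 (1)
 87  00111111→0 (1)
 88  01111111→0 (1)
 89  11111111→1 (0)
 90  11111110→1 (0)
 91  11111100→1 (0)
 92  11111000→1 (0)
 93  11110000→1 (1)
 94  11100001→1 (0)
 95  11000010→1 (1)
 96  10000101→1 (1)
 97  00001011→0 (1)
 98  00010111→0 (1)
 99  00101111→0 (0)
100  01011110→0 (0)
101  10111100→1 (0)
102  01111000→0 (1)
103  11110001→1 (1)
104  11100011→1 (0)
105  11000110→1 (1)
106  10001101→1 (0)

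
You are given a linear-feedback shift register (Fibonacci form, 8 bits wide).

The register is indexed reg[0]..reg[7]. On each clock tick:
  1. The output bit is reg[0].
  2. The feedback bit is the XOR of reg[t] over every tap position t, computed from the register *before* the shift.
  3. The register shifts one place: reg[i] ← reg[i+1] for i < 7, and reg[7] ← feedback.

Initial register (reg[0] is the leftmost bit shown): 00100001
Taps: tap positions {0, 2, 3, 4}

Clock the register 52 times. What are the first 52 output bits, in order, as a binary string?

step | reg (before) | out | fb
   0 | 00100001 | 0 | 1
   1 | 01000011 | 0 | 0
   2 | 10000110 | 1 | 1
   3 | 00001101 | 0 | 1
   4 | 00011011 | 0 | 0
   5 | 00110110 | 0 | 0
   6 | 01101100 | 0 | 0
   7 | 11011000 | 1 | 1
   8 | 10110001 | 1 | 1
   9 | 01100011 | 0 | 1
  10 | 11000111 | 1 | 1
  11 | 10001111 | 1 | 0
  12 | 00011110 | 0 | 0
  13 | 00111100 | 0 | 1
  14 | 01111001 | 0 | 1
  15 | 11110011 | 1 | 1
  16 | 11100111 | 1 | 0
  17 | 11001110 | 1 | 0
  18 | 10011100 | 1 | 1
  19 | 00111001 | 0 | 1
  20 | 01110011 | 0 | 0
  21 | 11100110 | 1 | 0
  22 | 11001100 | 1 | 0
  23 | 10011000 | 1 | 1
  24 | 00110001 | 0 | 0
  25 | 01100010 | 0 | 1
  26 | 11000101 | 1 | 1
  27 | 10001011 | 1 | 0
  28 | 00010110 | 0 | 1
  29 | 00101101 | 0 | 0
  30 | 01011010 | 0 | 0
  31 | 10110100 | 1 | 1
  32 | 01101001 | 0 | 0
  33 | 11010010 | 1 | 0
  34 | 10100100 | 1 | 0
  35 | 01001000 | 0 | 1
  36 | 10010001 | 1 | 0
  37 | 00100010 | 0 | 1
  38 | 01000101 | 0 | 0
  39 | 10001010 | 1 | 0
  40 | 00010100 | 0 | 1
  41 | 00101001 | 0 | 0
  42 | 01010010 | 0 | 1
  43 | 10100101 | 1 | 0
  44 | 01001010 | 0 | 1
  45 | 10010101 | 1 | 0
  46 | 00101010 | 0 | 0
  47 | 01010100 | 0 | 1
  48 | 10101001 | 1 | 1
  49 | 01010011 | 0 | 1
  50 | 10100111 | 1 | 0
  51 | 01001110 | 0 | 1

0010000110110001111001110011000101101001000101001010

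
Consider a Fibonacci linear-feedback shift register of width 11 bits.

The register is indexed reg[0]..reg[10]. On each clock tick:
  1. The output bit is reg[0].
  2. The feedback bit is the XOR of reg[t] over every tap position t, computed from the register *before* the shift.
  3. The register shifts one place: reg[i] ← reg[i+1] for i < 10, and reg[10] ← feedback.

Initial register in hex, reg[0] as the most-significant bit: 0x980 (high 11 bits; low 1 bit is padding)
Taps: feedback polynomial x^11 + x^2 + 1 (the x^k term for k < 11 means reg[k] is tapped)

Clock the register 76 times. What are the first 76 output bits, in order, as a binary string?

1001100000011111000011000110011110111111001010000111000100110110101111011000

step | reg (before) | out | fb
   0 | 10011000000 | 1 | 1
   1 | 00110000001 | 0 | 1
   2 | 01100000011 | 0 | 1
   3 | 11000000111 | 1 | 1
   4 | 10000001111 | 1 | 1
   5 | 00000011111 | 0 | 0
   6 | 00000111110 | 0 | 0
   7 | 00001111100 | 0 | 0
   8 | 00011111000 | 0 | 0
   9 | 00111110000 | 0 | 1
  10 | 01111100001 | 0 | 1
  11 | 11111000011 | 1 | 0
  12 | 11110000110 | 1 | 0
  13 | 11100001100 | 1 | 0
  14 | 11000011000 | 1 | 1
  15 | 10000110001 | 1 | 1
  16 | 00001100011 | 0 | 0
  17 | 00011000110 | 0 | 0
  18 | 00110001100 | 0 | 1
  19 | 01100011001 | 0 | 1
  20 | 11000110011 | 1 | 1
  21 | 10001100111 | 1 | 1
  22 | 00011001111 | 0 | 0
  23 | 00110011110 | 0 | 1
  24 | 01100111101 | 0 | 1
  25 | 11001111011 | 1 | 1
  26 | 10011110111 | 1 | 1
  27 | 00111101111 | 0 | 1
  28 | 01111011111 | 0 | 1
  29 | 11110111111 | 1 | 0
  30 | 11101111110 | 1 | 0
  31 | 11011111100 | 1 | 1
  32 | 10111111001 | 1 | 0
  33 | 01111110010 | 0 | 1
  34 | 11111100101 | 1 | 0
  35 | 11111001010 | 1 | 0
  36 | 11110010100 | 1 | 0
  37 | 11100101000 | 1 | 0
  38 | 11001010000 | 1 | 1
  39 | 10010100001 | 1 | 1
  40 | 00101000011 | 0 | 1
  41 | 01010000111 | 0 | 0
  42 | 10100001110 | 1 | 0
  43 | 01000011100 | 0 | 0
  44 | 10000111000 | 1 | 1
  45 | 00001110001 | 0 | 0
  46 | 00011100010 | 0 | 0
  47 | 00111000100 | 0 | 1
  48 | 01110001001 | 0 | 1
  49 | 11100010011 | 1 | 0
  50 | 11000100110 | 1 | 1
  51 | 10001001101 | 1 | 1
  52 | 00010011011 | 0 | 0
  53 | 00100110110 | 0 | 1
  54 | 01001101101 | 0 | 0
  55 | 10011011010 | 1 | 1
  56 | 00110110101 | 0 | 1
  57 | 01101101011 | 0 | 1
  58 | 11011010111 | 1 | 1
  59 | 10110101111 | 1 | 0
  60 | 01101011110 | 0 | 1
  61 | 11010111101 | 1 | 1
  62 | 10101111011 | 1 | 0
  63 | 01011110110 | 0 | 0
  64 | 10111101100 | 1 | 0
  65 | 01111011000 | 0 | 1
  66 | 11110110001 | 1 | 0
  67 | 11101100010 | 1 | 0
  68 | 11011000100 | 1 | 1
  69 | 10110001001 | 1 | 0
  70 | 01100010010 | 0 | 1
  71 | 11000100101 | 1 | 1
  72 | 10001001011 | 1 | 1
  73 | 00010010111 | 0 | 0
  74 | 00100101110 | 0 | 1
  75 | 01001011101 | 0 | 0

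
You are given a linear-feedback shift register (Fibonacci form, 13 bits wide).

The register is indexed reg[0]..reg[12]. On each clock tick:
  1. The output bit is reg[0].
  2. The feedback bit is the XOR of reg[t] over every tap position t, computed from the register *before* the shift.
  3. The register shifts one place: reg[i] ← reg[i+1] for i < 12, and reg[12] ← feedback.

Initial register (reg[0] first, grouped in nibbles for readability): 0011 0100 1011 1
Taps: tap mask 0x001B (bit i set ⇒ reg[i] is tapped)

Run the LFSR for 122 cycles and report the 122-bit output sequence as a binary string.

k : reg_k → out_k, fb_k
0: 0011010010111 → 0, fb=1
1: 0110100101111 → 0, fb=0
2: 1101001011110 → 1, fb=1
3: 1010010111101 → 1, fb=1
4: 0100101111011 → 0, fb=0
5: 1001011110110 → 1, fb=0
6: 0010111101100 → 0, fb=1
7: 0101111011001 → 0, fb=1
8: 1011110110011 → 1, fb=1
9: 0111101100111 → 0, fb=1
10: 1111011001111 → 1, fb=1
11: 1110110011111 → 1, fb=1
12: 1101100111111 → 1, fb=0
13: 1011001111110 → 1, fb=0
14: 0110011111100 → 0, fb=1
15: 1100111111001 → 1, fb=1
16: 1001111110011 → 1, fb=1
17: 0011111100111 → 0, fb=0
18: 0111111001110 → 0, fb=1
19: 1111110011101 → 1, fb=0
20: 1111100111010 → 1, fb=0
21: 1111001110100 → 1, fb=1
22: 1110011101001 → 1, fb=0
23: 1100111010010 → 1, fb=1
24: 1001110100101 → 1, fb=1
25: 0011101001011 → 0, fb=0
26: 0111010010110 → 0, fb=0
27: 1110100101100 → 1, fb=1
28: 1101001011001 → 1, fb=1
29: 1010010110011 → 1, fb=1
30: 0100101100111 → 0, fb=0
31: 1001011001110 → 1, fb=0
32: 0010110011100 → 0, fb=1
33: 0101100111001 → 0, fb=1
34: 1011001110011 → 1, fb=0
35: 0110011100110 → 0, fb=1
36: 1100111001101 → 1, fb=1
37: 1001110011011 → 1, fb=1
38: 0011100110111 → 0, fb=0
39: 0111001101110 → 0, fb=0
40: 1110011011100 → 1, fb=0
41: 1100110111000 → 1, fb=1
42: 1001101110001 → 1, fb=1
43: 0011011100011 → 0, fb=1
44: 0110111000111 → 0, fb=0
45: 1101110001110 → 1, fb=0
46: 1011100011100 → 1, fb=1
47: 0111000111001 → 0, fb=0
48: 1110001110010 → 1, fb=0
49: 1100011100100 → 1, fb=0
50: 1000111001000 → 1, fb=0
51: 0001110010000 → 0, fb=0
52: 0011100100000 → 0, fb=0
53: 0111001000000 → 0, fb=0
54: 1110010000000 → 1, fb=0
55: 1100100000000 → 1, fb=1
56: 1001000000001 → 1, fb=0
57: 0010000000010 → 0, fb=0
58: 0100000000100 → 0, fb=1
59: 1000000001001 → 1, fb=1
60: 0000000010011 → 0, fb=0
61: 0000000100110 → 0, fb=0
62: 0000001001100 → 0, fb=0
63: 0000010011000 → 0, fb=0
64: 0000100110000 → 0, fb=1
65: 0001001100001 → 0, fb=1
66: 0010011000011 → 0, fb=0
67: 0100110000110 → 0, fb=0
68: 1001100001100 → 1, fb=1
69: 0011000011001 → 0, fb=1
70: 0110000110011 → 0, fb=1
71: 1100001100111 → 1, fb=0
72: 1000011001110 → 1, fb=1
73: 0000110011101 → 0, fb=1
74: 0001100111011 → 0, fb=0
75: 0011001110110 → 0, fb=1
76: 0110011101101 → 0, fb=1
77: 1100111011011 → 1, fb=1
78: 1001110110111 → 1, fb=1
79: 0011101101111 → 0, fb=0
80: 0111011011110 → 0, fb=0
81: 1110110111100 → 1, fb=1
82: 1101101111001 → 1, fb=0
83: 1011011110010 → 1, fb=0
84: 0110111100100 → 0, fb=0
85: 1101111001000 → 1, fb=0
86: 1011110010000 → 1, fb=1
87: 0111100100001 → 0, fb=1
88: 1111001000011 → 1, fb=1
89: 1110010000111 → 1, fb=0
90: 1100100001110 → 1, fb=1
91: 1001000011101 → 1, fb=0
92: 0010000111010 → 0, fb=0
93: 0100001110100 → 0, fb=1
94: 1000011101001 → 1, fb=1
95: 0000111010011 → 0, fb=1
96: 0001110100111 → 0, fb=0
97: 0011101001110 → 0, fb=0
98: 0111010011100 → 0, fb=0
99: 1110100111000 → 1, fb=1
100: 1101001110001 → 1, fb=1
101: 1010011100011 → 1, fb=1
102: 0100111000111 → 0, fb=0
103: 1001110001110 → 1, fb=1
104: 0011100011101 → 0, fb=0
105: 0111000111010 → 0, fb=0
106: 1110001110100 → 1, fb=0
107: 1100011101000 → 1, fb=0
108: 1000111010000 → 1, fb=0
109: 0001110100000 → 0, fb=0
110: 0011101000000 → 0, fb=0
111: 0111010000000 → 0, fb=0
112: 1110100000000 → 1, fb=1
113: 1101000000001 → 1, fb=1
114: 1010000000011 → 1, fb=1
115: 0100000000111 → 0, fb=1
116: 1000000001111 → 1, fb=1
117: 0000000011111 → 0, fb=0
118: 0000000111110 → 0, fb=0
119: 0000001111100 → 0, fb=0
120: 0000011111000 → 0, fb=0
121: 0000111110000 → 0, fb=1

00110100101111011001111110011101001011001110011011100011100100000000100110000110011101101111001000011101001110001110100000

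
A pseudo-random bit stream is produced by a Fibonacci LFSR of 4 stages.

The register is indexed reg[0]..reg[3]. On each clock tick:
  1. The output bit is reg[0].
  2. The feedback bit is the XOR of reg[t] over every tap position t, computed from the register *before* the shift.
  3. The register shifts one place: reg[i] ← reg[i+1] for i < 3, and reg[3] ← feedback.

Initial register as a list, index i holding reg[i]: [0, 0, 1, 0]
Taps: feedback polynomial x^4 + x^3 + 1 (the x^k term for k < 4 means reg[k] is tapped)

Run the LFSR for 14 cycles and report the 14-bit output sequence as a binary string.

00100011110101

tick  register→output (feedback)
  0  0010→0 (0)
  1  0100→0 (0)
  2  1000→1 (1)
  3  0001→0 (1)
  4  0011→0 (1)
  5  0111→0 (1)
  6  1111→1 (0)
  7  1110→1 (1)
  8  1101→1 (0)
  9  1010→1 (1)
 10  0101→0 (1)
 11  1011→1 (0)
 12  0110→0 (0)
 13  1100→1 (1)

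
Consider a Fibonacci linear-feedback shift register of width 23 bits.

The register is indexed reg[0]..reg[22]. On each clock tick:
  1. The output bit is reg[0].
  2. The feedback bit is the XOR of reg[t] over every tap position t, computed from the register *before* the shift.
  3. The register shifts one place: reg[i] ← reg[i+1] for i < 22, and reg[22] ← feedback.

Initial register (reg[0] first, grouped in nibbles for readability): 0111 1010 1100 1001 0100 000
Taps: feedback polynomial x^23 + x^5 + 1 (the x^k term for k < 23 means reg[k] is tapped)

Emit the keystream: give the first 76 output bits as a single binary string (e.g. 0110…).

0111101011001001010000000100011111000010100100010111111100100001011111010011

tick  register→output (feedback)
  0  01111010110010010100000→0 (0)
  1  11110101100100101000000→1 (0)
  2  11101011001001010000000→1 (1)
  3  11010110010010100000001→1 (0)
  4  10101100100101000000010→1 (0)
  5  01011001001010000000100→0 (0)
  6  10110010010100000001000→1 (1)
  7  01100100101000000010001→0 (1)
  8  11001001010000000100011→1 (1)
  9  10010010100000001000111→1 (1)
 10  00100101000000010001111→0 (1)
 11  01001010000000100011111→0 (0)
 12  10010100000001000111110→1 (0)
 13  00101000000010001111100→0 (0)
 14  01010000000100011111000→0 (0)
 15  10100000001000111110000→1 (1)
 16  01000000010001111100001→0 (0)
 17  10000000100011111000010→1 (1)
 18  00000001000111110000101→0 (0)
 19  00000010001111100001010→0 (0)
 20  00000100011111000010100→0 (1)
 21  00001000111110000101001→0 (0)
 22  00010001111100001010010→0 (0)
 23  00100011111000010100100→0 (0)
 24  01000111110000101001000→0 (1)
 25  10001111100001010010001→1 (0)
 26  00011111000010100100010→0 (1)
 27  00111110000101001000101→0 (1)
 28  01111100001010010001011→0 (1)
 29  11111000010100100010111→1 (1)
 30  11110000101001000101111→1 (1)
 31  11100001010010001011111→1 (1)
 32  11000010100100010111111→1 (1)
 33  10000101001000101111111→1 (0)
 34  00001010010001011111110→0 (0)
 35  00010100100010111111100→0 (1)
 36  00101001000101111111001→0 (0)
 37  01010010001011111110010→0 (0)
 38  10100100010111111100100→1 (0)
 39  01001000101111111001000→0 (0)
 40  10010001011111110010000→1 (1)
 41  00100010111111100100001→0 (0)
 42  01000101111111001000010→0 (1)
 43  10001011111110010000101→1 (1)
 44  00010111111100100001011→0 (1)
 45  00101111111001000010111→0 (1)
 46  01011111110010000101111→0 (1)
 47  10111111100100001011111→1 (0)
 48  01111111001000010111110→0 (1)
 49  11111110010000101111101→1 (0)
 50  11111100100001011111010→1 (0)
 51  11111001000010111110100→1 (1)
 52  11110010000101111101001→1 (1)
 53  11100100001011111010011→1 (0)
 54  11001000010111110100110→1 (1)
 55  10010000101111101001101→1 (1)
 56  00100001011111010011011→0 (0)
 57  01000010111110100110110→0 (0)
 58  10000101111101001101100→1 (0)
 59  00001011111010011011000→0 (0)
 60  00010111110100110110000→0 (1)
 61  00101111101001101100001→0 (1)
 62  01011111010011011000011→0 (1)
 63  10111110100110110000111→1 (0)
 64  01111101001101100001110→0 (1)
 65  11111010011011000011101→1 (1)
 66  11110100110110000111011→1 (0)
 67  11101001101100001110110→1 (1)
 68  11010011011000011101101→1 (1)
 69  10100110110000111011011→1 (0)
 70  01001101100001110110110→0 (1)
 71  10011011000011101101101→1 (1)
 72  00110110000111011011011→0 (1)
 73  01101100001110110110111→0 (1)
 74  11011000011101101101111→1 (1)
 75  10110000111011011011111→1 (1)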